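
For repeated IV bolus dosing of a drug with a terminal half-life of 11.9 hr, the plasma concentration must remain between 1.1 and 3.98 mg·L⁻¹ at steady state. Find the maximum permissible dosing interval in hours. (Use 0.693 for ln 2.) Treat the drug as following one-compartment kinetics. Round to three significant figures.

22.1 h

k = 0.693 / t½ = 0.693 / 11.9 = 0.05824 h⁻¹
Between IV bolus doses, concentration decays as C = C₀·e^(−kτ), so C_peak/C_trough = e^(kτ).
τ_max = ln(C_peak/C_trough) / k = ln(3.98/1.1) / 0.05824 = 1.286 / 0.05824 = 22.08 h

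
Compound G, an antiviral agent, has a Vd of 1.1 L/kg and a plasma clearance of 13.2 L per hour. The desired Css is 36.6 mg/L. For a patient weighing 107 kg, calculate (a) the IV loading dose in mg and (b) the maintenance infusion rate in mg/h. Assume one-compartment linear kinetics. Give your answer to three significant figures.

(a) 4310 mg; (b) 483 mg/h

Vd(total) = 107 kg × 1.1 L/kg = 117.7 L
Loading: fill Vd to C_target → 117.7 L × 36.6 mg/L = 4308 mg
Infusion rate = 13.20 L/h × 36.6 mg/L = 483.1 mg/h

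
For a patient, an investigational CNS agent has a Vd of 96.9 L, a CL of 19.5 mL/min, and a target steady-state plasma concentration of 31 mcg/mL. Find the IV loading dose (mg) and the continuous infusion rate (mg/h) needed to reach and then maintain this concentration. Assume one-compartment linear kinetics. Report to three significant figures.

(a) 3000 mg; (b) 36.3 mg/h

Loading: fill Vd to C_target → 96.90 L × 31 mg/L = 3004 mg
CL = 19.5 mL/min = 19.5 × 0.06 = 1.170 L/h
Infusion rate = 1.170 L/h × 31 mg/L = 36.27 mg/h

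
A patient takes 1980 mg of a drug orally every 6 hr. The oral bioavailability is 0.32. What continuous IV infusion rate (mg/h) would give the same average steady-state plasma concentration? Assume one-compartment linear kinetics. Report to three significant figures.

106 mg/h

Equivalent systemic input: infusion rate = F·D/τ.
Rate = 0.32 × 1980 / 6 = 105.6 mg/h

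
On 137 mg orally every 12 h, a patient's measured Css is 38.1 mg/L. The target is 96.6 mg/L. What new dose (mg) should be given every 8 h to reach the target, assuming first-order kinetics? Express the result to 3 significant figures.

With linear kinetics, Css is proportional to dose rate (D/τ) at fixed clearance.
D₂ = D₁ × (Css,target / Css,current) × (τ₂/τ₁) = 137 × (96.6/38.1) × (8/12) = 231.6 mg

232 mg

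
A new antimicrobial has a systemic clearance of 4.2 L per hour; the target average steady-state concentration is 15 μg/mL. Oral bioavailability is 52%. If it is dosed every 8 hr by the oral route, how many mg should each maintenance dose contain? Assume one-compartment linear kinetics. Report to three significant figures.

D = CL × Css × τ / F = 4.200 × 15 × 8 / 0.52 = 969.2 mg

969 mg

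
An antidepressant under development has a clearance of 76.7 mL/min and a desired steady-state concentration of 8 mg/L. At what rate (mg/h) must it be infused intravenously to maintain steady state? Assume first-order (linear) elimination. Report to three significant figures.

Convert clearance: 76.7 mL/min × 60 min/h ÷ 1000 mL/L = 4.602 L/h
At steady state, infusion rate equals elimination rate: rate in = CL × Css.
Infusion rate = CL · Css = 4.602 L/h × 8 mg/L = 36.82 mg/h

36.8 mg/h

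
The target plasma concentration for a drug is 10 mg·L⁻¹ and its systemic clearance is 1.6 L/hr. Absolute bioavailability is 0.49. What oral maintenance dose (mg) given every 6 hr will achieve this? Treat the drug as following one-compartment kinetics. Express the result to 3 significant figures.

196 mg

At steady state, dose per interval replaces the amount cleared in that interval: F·D/τ = CL·Css.
D = CL × Css × τ / F = 1.600 × 10 × 6 / 0.49 = 195.9 mg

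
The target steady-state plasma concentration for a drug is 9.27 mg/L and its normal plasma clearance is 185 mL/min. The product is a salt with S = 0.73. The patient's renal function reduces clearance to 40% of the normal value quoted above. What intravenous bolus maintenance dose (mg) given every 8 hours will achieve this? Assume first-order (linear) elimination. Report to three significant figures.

CL = 185 mL/min × 60/1000 = 11.10 L/h
Patient clearance = 0.4 × 11.10 = 4.440 L/h
At steady state, dose per interval replaces the amount cleared in that interval: S·D/τ = CL·Css.
D = CL × Css × τ / S = 4.440 × 9.27 × 8 / 0.73 = 451.1 mg

451 mg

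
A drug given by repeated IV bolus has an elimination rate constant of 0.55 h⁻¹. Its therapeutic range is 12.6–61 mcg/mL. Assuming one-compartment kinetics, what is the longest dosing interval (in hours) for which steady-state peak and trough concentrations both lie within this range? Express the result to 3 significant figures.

2.87 h

Between IV bolus doses, concentration decays as C = C₀·e^(−kτ), so C_peak/C_trough = e^(kτ).
τ_max = ln(C_peak/C_trough) / k = ln(61/12.6) / 0.5500 = 1.577 / 0.5500 = 2.867 h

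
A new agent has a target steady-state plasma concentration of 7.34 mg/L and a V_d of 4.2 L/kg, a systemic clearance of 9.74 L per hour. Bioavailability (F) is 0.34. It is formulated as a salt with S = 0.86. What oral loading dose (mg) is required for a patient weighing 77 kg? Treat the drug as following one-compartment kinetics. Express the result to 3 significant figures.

Vd(total) = 77 kg × 4.2 L/kg = 323.4 L
The loading dose fills Vd to the target concentration.
LD = Vd × C / F / S = 323.4 × 7.340 / 0.34 / 0.86 = 8118 mg

8120 mg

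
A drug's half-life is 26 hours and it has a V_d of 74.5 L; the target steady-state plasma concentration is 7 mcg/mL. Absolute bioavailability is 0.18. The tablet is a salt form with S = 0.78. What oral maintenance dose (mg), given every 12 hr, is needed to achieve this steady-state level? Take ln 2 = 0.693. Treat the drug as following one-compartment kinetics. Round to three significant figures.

k = 0.693/26 = 0.02665 h⁻¹, so CL = k·Vd = 0.02665 × 74.50 = 1.985 L/h
D = CL × Css × τ / F / S = 1.985 × 7 × 12 / 0.18 / 0.78 = 1188 mg

1190 mg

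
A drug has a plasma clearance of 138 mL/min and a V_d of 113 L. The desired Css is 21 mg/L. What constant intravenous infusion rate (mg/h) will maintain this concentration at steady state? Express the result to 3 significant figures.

CL = 138 mL/min × 60/1000 = 8.280 L/h
Rate = CL × Css = 8.280 × 21 = 173.9 mg/h

174 mg/h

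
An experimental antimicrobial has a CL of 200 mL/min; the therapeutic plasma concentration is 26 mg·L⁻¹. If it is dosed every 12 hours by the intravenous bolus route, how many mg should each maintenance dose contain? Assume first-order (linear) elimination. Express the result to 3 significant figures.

3740 mg

CL = 200 mL/min = 200 × 0.06 = 12.00 L/h
D = CL × Css × τ = 12.00 × 26 × 12 = 3744 mg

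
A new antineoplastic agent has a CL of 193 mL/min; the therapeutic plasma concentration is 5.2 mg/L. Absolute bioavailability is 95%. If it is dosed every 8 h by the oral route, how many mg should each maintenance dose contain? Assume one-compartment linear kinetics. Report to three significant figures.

CL = 193 mL/min × 60/1000 = 11.58 L/h
D = CL × Css × τ / F = 11.58 × 5.2 × 8 / 0.95 = 507.1 mg

507 mg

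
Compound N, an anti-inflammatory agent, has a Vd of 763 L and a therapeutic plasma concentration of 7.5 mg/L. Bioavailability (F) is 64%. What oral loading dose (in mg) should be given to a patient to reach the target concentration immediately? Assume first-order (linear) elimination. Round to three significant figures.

The loading dose fills Vd to the target concentration.
LD = Vd × C / F = 763.0 × 7.500 / 0.64 = 8941 mg

8940 mg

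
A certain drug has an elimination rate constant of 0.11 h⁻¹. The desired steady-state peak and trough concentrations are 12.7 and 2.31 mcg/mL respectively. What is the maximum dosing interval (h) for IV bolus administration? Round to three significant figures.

15.5 h

Between IV bolus doses, concentration decays as C = C₀·e^(−kτ), so C_peak/C_trough = e^(kτ).
τ_max = ln(C_peak/C_trough) / k = ln(12.7/2.31) / 0.1100 = 1.704 / 0.1100 = 15.49 h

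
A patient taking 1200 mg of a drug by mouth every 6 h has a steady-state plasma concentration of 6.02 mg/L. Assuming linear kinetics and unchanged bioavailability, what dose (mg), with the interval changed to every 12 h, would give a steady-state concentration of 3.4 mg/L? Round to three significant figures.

With linear kinetics, Css is proportional to dose rate (D/τ) at fixed clearance.
D₂ = D₁ × (Css,target / Css,current) × (τ₂/τ₁) = 1200 × (3.4/6.02) × (12/6) = 1355 mg

1360 mg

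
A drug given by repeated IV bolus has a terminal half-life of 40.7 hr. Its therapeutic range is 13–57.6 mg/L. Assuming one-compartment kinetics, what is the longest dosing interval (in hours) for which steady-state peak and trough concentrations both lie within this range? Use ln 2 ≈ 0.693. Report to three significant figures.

87.4 h

k = 0.693 / t½ = 0.693 / 40.7 = 0.01703 h⁻¹
Between IV bolus doses, concentration decays as C = C₀·e^(−kτ), so C_peak/C_trough = e^(kτ).
τ_max = ln(C_peak/C_trough) / k = ln(57.6/13) / 0.01703 = 1.489 / 0.01703 = 87.43 h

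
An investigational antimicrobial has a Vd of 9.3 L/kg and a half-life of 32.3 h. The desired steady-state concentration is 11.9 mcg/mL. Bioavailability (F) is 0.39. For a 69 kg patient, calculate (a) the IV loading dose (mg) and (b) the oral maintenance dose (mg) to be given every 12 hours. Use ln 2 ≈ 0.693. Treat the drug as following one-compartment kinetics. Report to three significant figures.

(a) 7640 mg; (b) 5040 mg

Vd = 9.3 L/kg × 69 kg = 641.7 L
LD = Vd × C = 641.7 × 11.9 = 7636 mg
CL = 0.693 × Vd / t½ = 0.693 × 641.7 / 32.3 = 13.77 L/h
D = CL × Css × τ / F = 13.77 × 11.9 × 12 / 0.39 = 5042 mg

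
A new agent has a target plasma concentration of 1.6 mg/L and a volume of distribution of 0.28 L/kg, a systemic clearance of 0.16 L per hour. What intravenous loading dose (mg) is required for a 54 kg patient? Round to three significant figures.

Vd = 0.28 L/kg × 54 kg = 15.12 L
Loading dose depends on Vd (not clearance): it fills the distribution volume.
LD = Vd × C = 15.12 × 1.600 = 24.19 mg

24.2 mg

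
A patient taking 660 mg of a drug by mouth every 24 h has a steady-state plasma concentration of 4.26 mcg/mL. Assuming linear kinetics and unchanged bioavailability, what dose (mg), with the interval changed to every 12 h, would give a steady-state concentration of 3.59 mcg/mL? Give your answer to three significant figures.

278 mg

For first-order elimination, Css ∝ F·D/(CL·τ); F and CL are unchanged, so Css ∝ D/τ.
D₂ = D₁ × (Css,target / Css,current) × (τ₂/τ₁) = 660 × (3.59/4.26) × (12/24) = 278.1 mg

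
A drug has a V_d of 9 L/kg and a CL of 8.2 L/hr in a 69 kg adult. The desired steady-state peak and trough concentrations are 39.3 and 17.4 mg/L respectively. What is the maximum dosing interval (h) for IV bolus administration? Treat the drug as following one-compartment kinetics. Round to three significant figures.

61.7 h

Total Vd = 9 × 69 = 621.0 L
k = CL / Vd = 8.200 / 621.0 = 0.01320 h⁻¹
Between IV bolus doses, concentration decays as C = C₀·e^(−kτ), so C_peak/C_trough = e^(kτ).
τ_max = ln(C_peak/C_trough) / k = ln(39.3/17.4) / 0.01320 = 0.8148 / 0.01320 = 61.73 h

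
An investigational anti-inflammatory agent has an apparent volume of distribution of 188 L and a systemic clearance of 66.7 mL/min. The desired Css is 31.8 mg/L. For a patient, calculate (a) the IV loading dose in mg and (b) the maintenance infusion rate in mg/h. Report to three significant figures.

(a) 5980 mg; (b) 127 mg/h

LD = Vd · C_target = 188.0 × 31.8 = 5978 mg
Convert clearance: 66.7 mL/min × 60 min/h ÷ 1000 mL/L = 4.002 L/h
Infusion rate = 4.002 L/h × 31.8 mg/L = 127.3 mg/h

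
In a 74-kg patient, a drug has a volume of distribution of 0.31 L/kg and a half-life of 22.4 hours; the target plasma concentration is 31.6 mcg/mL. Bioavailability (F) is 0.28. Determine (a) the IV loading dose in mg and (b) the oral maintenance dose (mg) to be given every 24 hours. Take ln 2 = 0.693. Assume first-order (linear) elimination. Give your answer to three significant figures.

Total Vd = 0.31 × 74 = 22.94 L
LD = Vd × C = 22.94 × 31.6 = 724.9 mg
CL = 0.693 × Vd / t½ = 0.693 × 22.94 / 22.4 = 0.7097 L/h
D = CL × Css × τ / F = 0.7097 × 31.6 × 24 / 0.28 = 1922 mg

(a) 725 mg; (b) 1920 mg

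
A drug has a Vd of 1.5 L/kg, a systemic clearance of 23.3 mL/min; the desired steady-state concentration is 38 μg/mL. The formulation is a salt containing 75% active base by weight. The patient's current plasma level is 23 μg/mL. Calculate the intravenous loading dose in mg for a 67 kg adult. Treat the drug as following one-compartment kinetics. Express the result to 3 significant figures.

Vd = 1.5 L/kg × 67 kg = 100.5 L
Loading dose depends on Vd (not clearance): it fills the distribution volume.
Concentration deficit ΔC = 38 − 23 = 15.00 mg/L
LD = Vd × ΔC / S = 100.5 × 15.00 / 0.75 = 2010 mg

2010 mg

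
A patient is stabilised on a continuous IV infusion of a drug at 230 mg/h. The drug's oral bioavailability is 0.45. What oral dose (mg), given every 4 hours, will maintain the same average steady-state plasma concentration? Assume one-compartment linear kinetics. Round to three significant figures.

To maintain the same Css, the systemic dosing rate must be unchanged: F·D/τ = infusion rate.
D = rate × τ / F = 230 × 4 / 0.45 = 2044 mg

2040 mg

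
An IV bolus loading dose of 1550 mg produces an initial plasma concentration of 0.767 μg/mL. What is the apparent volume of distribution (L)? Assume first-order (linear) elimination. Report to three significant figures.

2020 L

Immediately after an IV bolus, C₀ = Dose / Vd, so Vd = Dose / C₀.
Vd = 1550 / 0.767 = 2021 L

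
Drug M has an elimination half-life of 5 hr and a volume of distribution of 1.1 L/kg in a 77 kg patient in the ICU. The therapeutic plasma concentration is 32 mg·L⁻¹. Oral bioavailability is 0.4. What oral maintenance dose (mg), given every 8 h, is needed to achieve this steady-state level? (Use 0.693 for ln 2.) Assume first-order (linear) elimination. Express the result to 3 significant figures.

Vd = 1.1 L/kg × 77 kg = 84.70 L
CL = ln 2 · Vd / t½ = 0.693 × 84.70 / 5 = 11.74 L/h
D = CL × Css × τ / F = 11.74 × 32 × 8 / 0.4 = 7514 mg

7510 mg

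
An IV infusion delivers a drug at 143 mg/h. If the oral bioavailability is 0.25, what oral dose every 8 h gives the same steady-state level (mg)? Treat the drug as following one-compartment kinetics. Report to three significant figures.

To maintain the same Css, the systemic dosing rate must be unchanged: F·D/τ = infusion rate.
D = rate × τ / F = 143 × 8 / 0.25 = 4576 mg

4580 mg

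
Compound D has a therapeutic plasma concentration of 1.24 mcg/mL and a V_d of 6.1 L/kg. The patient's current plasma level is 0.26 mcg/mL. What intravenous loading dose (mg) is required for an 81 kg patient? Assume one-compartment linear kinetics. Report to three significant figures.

Vd = 6.1 L/kg × 81 kg = 494.1 L
Concentration deficit ΔC = 1.24 − 0.26 = 0.9800 mg/L
LD = Vd × ΔC = 494.1 × 0.9800 = 484.2 mg

484 mg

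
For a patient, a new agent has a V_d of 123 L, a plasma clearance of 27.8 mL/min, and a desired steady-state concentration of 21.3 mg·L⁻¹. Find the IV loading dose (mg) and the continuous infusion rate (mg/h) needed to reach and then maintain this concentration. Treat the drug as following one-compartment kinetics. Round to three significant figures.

(a) 2620 mg; (b) 35.5 mg/h

LD = Vd · C_target = 123.0 × 21.3 = 2620 mg
CL = 27.8 mL/min = 27.8 × 0.06 = 1.668 L/h
Maintenance infusion rate = CL × Css = 1.668 × 21.3 = 35.53 mg/h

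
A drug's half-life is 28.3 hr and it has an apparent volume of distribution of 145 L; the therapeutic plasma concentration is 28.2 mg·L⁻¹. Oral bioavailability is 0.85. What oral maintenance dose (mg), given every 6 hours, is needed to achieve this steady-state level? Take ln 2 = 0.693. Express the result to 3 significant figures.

707 mg

CL = ln 2 · Vd / t½ = 0.693 × 145.0 / 28.3 = 3.551 L/h
D = CL × Css × τ / F = 3.551 × 28.2 × 6 / 0.85 = 706.9 mg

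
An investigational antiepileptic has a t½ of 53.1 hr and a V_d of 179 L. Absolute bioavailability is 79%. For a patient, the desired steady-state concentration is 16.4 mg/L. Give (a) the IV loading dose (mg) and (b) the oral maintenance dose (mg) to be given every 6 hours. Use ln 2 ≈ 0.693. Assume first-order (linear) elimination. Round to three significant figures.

(a) 2940 mg; (b) 291 mg

LD = Vd × C = 179.0 × 16.4 = 2936 mg
CL = 0.693 × Vd / t½ = 0.693 × 179.0 / 53.1 = 2.336 L/h
D = CL × Css × τ / F = 2.336 × 16.4 × 6 / 0.79 = 291.0 mg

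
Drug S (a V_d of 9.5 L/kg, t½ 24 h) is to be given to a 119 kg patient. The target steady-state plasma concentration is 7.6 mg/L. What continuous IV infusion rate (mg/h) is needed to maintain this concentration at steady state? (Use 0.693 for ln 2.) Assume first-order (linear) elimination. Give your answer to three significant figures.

248 mg/h

Total Vd = 9.5 × 119 = 1131 L
CL = 0.693 × Vd / t½ = 0.693 × 1131 / 24 = 32.66 L/h
Infusion rate = CL × Css = 32.66 × 7.6 = 248.2 mg/h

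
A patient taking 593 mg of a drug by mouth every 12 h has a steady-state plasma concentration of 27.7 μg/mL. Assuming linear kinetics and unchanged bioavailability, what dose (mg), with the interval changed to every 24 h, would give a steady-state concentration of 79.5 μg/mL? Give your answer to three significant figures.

For first-order elimination, Css ∝ F·D/(CL·τ); F and CL are unchanged, so Css ∝ D/τ.
D₂ = D₁ × (Css,target / Css,current) × (τ₂/τ₁) = 593 × (79.5/27.7) × (24/12) = 3404 mg

3400 mg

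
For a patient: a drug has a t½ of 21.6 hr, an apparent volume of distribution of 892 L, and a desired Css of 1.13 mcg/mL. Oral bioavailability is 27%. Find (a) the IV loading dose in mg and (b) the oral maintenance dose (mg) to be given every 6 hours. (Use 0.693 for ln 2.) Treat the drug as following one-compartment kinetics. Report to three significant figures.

LD = Vd × C = 892.0 × 1.13 = 1008 mg
CL = 0.693 × Vd / t½ = 0.693 × 892.0 / 21.6 = 28.62 L/h
D = CL × Css × τ / F = 28.62 × 1.13 × 6 / 0.27 = 718.7 mg

(a) 1010 mg; (b) 719 mg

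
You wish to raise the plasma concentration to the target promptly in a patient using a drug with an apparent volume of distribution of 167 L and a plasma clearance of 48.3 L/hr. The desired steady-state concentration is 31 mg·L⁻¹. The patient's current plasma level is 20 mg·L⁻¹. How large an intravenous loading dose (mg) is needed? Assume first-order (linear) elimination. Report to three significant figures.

Concentration deficit ΔC = 31 − 20 = 11.00 mg/L
LD = Vd × ΔC = 167.0 × 11.00 = 1837 mg

1840 mg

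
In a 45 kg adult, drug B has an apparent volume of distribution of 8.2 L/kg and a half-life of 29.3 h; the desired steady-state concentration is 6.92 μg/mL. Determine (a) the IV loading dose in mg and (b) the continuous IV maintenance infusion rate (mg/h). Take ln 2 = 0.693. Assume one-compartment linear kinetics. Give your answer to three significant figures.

(a) 2550 mg; (b) 60.4 mg/h

Vd(total) = 45 kg × 8.2 L/kg = 369.0 L
LD = Vd × C = 369.0 × 6.92 = 2553 mg
CL = 0.693 × Vd / t½ = 0.693 × 369.0 / 29.3 = 8.728 L/h
Infusion rate = CL × Css = 8.728 × 6.92 = 60.40 mg/h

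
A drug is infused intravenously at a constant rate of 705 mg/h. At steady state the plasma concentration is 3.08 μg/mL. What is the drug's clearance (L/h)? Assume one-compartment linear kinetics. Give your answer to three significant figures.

229 L/h

At steady state, infusion rate = CL × Css, so CL = rate / Css.
CL = 705 / 3.08 = 228.9 L/h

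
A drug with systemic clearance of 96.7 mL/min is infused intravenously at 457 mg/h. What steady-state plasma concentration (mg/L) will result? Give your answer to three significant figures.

78.8 mg/L

Convert clearance: 96.7 mL/min × 60 min/h ÷ 1000 mL/L = 5.802 L/h
Css = rate / CL = 457 / 5.802 = 78.77 mg/L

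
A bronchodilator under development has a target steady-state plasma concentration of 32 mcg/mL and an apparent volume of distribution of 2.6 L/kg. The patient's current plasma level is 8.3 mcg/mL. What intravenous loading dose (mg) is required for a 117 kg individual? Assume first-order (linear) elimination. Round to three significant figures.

7210 mg

Total Vd = 2.6 × 117 = 304.2 L
Concentration deficit ΔC = 32 − 8.3 = 23.70 mg/L
LD = Vd × ΔC = 304.2 × 23.70 = 7210 mg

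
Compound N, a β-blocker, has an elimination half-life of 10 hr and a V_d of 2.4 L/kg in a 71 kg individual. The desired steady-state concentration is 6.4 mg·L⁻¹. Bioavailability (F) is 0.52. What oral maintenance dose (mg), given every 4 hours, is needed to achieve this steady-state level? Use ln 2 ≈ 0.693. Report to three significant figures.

Vd(total) = 71 kg × 2.4 L/kg = 170.4 L
CL = ln 2 · Vd / t½ = 0.693 × 170.4 / 10 = 11.81 L/h
D = CL × Css × τ / F = 11.81 × 6.4 × 4 / 0.52 = 581.4 mg

581 mg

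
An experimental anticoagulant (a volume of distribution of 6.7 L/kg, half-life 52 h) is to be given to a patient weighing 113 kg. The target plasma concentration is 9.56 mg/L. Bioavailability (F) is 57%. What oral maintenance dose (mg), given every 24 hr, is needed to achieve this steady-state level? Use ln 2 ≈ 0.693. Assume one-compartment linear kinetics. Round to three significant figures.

Vd = 6.7 L/kg × 113 kg = 757.1 L
CL = 0.693 × Vd / t½ = 0.693 × 757.1 / 52 = 10.09 L/h
D = CL × Css × τ / F = 10.09 × 9.56 × 24 / 0.57 = 4061 mg

4060 mg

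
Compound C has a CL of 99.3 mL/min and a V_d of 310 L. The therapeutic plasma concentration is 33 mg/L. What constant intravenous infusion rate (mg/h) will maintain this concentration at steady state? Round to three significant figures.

CL = 99.3 mL/min × 60/1000 = 5.958 L/h
At steady state, infusion rate equals elimination rate: rate in = CL × Css.
Rate = CL × Css = 5.958 × 33 = 196.6 mg/h

197 mg/h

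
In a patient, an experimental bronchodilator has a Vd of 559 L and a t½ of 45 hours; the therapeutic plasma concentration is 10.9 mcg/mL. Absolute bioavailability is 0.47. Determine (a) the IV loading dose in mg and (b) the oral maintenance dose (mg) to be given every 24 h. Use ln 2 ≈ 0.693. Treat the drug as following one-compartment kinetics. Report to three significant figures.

(a) 6090 mg; (b) 4790 mg

LD = Vd × C = 559.0 × 10.9 = 6093 mg
CL = 0.693 × Vd / t½ = 0.693 × 559.0 / 45 = 8.609 L/h
D = CL × Css × τ / F = 8.609 × 10.9 × 24 / 0.47 = 4792 mg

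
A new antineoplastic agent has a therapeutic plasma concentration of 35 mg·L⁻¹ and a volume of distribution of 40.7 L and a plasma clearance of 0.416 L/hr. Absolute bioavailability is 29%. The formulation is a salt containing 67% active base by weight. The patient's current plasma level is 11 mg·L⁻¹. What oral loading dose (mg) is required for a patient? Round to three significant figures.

The loading dose fills Vd to the target concentration.
Concentration deficit ΔC = 35 − 11 = 24.00 mg/L
LD = Vd × ΔC / F / S = 40.70 × 24.00 / 0.29 / 0.67 = 5027 mg

5030 mg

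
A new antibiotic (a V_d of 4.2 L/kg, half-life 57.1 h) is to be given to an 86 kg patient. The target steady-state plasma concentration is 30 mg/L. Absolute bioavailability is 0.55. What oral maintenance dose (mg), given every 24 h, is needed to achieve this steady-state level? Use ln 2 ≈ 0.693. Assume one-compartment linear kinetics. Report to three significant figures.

Total Vd = 4.2 × 86 = 361.2 L
k = 0.693/57.1 = 0.01214 h⁻¹, so CL = k·Vd = 0.01214 × 361.2 = 4.385 L/h
D = CL × Css × τ / F = 4.385 × 30 × 24 / 0.55 = 5740 mg

5740 mg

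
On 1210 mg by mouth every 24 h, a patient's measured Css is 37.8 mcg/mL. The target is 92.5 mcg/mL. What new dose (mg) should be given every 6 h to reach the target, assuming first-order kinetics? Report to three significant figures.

With linear kinetics, Css is proportional to dose rate (D/τ) at fixed clearance.
D₂ = D₁ × (Css,target / Css,current) × (τ₂/τ₁) = 1210 × (92.5/37.8) × (6/24) = 740.2 mg

740 mg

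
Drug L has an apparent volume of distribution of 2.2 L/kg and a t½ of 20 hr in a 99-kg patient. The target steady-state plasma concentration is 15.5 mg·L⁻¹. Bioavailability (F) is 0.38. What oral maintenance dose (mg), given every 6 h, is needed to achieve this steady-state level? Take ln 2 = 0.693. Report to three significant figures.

Vd = 2.2 L/kg × 99 kg = 217.8 L
CL = ln 2 · Vd / t½ = 0.693 × 217.8 / 20 = 7.547 L/h
D = CL × Css × τ / F = 7.547 × 15.5 × 6 / 0.38 = 1847 mg

1850 mg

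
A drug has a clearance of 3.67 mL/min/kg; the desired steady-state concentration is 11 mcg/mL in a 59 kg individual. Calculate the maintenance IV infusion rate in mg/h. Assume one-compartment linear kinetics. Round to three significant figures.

CL = 3.67 mL/min/kg × 59 kg = 216.5 mL/min = 216.5 × 60/1000 = 12.99 L/h
Infusion rate = CL · Css = 12.99 L/h × 11 mg/L = 142.9 mg/h

143 mg/h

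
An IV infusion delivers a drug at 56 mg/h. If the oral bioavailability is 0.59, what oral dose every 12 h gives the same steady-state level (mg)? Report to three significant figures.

To maintain the same Css, the systemic dosing rate must be unchanged: F·D/τ = infusion rate.
D = rate × τ / F = 56 × 12 / 0.59 = 1139 mg

1140 mg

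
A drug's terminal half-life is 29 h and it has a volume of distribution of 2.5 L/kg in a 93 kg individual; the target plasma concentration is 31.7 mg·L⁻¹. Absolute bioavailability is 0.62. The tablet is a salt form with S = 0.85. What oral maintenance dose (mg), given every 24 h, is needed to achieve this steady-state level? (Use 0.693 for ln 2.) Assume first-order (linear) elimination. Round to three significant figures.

Vd = 2.5 L/kg × 93 kg = 232.5 L
CL = 0.693 × Vd / t½ = 0.693 × 232.5 / 29 = 5.556 L/h
D = CL × Css × τ / F / S = 5.556 × 31.7 × 24 / 0.62 / 0.85 = 8021 mg

8020 mg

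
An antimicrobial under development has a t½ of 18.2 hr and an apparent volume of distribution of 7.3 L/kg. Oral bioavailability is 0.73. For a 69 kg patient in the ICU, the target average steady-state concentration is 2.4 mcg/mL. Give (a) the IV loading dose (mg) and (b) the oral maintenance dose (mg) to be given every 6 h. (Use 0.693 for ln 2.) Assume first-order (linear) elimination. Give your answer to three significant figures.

Vd(total) = 69 kg × 7.3 L/kg = 503.7 L
LD = Vd × C = 503.7 × 2.4 = 1209 mg
CL = 0.693 × Vd / t½ = 0.693 × 503.7 / 18.2 = 19.18 L/h
D = CL × Css × τ / F = 19.18 × 2.4 × 6 / 0.73 = 378.3 mg

(a) 1210 mg; (b) 378 mg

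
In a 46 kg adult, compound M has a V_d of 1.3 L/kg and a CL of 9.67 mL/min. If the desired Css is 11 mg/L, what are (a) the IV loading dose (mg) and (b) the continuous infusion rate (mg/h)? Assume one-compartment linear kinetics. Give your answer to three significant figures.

Vd(total) = 46 kg × 1.3 L/kg = 59.80 L
LD = Vd · C_target = 59.80 × 11 = 657.8 mg
Convert clearance: 9.67 mL/min × 60 min/h ÷ 1000 mL/L = 0.5802 L/h
Infusion rate = 0.5802 L/h × 11 mg/L = 6.382 mg/h

(a) 658 mg; (b) 6.38 mg/h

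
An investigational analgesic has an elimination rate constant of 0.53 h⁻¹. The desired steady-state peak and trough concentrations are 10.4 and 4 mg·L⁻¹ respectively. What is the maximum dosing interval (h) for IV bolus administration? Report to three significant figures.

Between IV bolus doses, concentration decays as C = C₀·e^(−kτ), so C_peak/C_trough = e^(kτ).
τ_max = ln(C_peak/C_trough) / k = ln(10.4/4) / 0.5300 = 0.9555 / 0.5300 = 1.803 h

1.80 h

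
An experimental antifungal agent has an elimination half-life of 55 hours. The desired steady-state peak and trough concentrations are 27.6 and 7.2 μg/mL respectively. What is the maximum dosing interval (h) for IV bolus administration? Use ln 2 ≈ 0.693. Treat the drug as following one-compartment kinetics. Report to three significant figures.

k = 0.693 / t½ = 0.693 / 55 = 0.01260 h⁻¹
Between IV bolus doses, concentration decays as C = C₀·e^(−kτ), so C_peak/C_trough = e^(kτ).
τ_max = ln(C_peak/C_trough) / k = ln(27.6/7.2) / 0.01260 = 1.344 / 0.01260 = 106.7 h

107 h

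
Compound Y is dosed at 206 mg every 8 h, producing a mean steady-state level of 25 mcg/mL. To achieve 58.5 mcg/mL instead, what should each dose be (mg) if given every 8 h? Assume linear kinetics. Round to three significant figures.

With linear kinetics, Css is proportional to dose rate (D/τ) at fixed clearance.
D₂ = D₁ × (Css,target / Css,current) = 206 × 58.5/25 = 482.0 mg

482 mg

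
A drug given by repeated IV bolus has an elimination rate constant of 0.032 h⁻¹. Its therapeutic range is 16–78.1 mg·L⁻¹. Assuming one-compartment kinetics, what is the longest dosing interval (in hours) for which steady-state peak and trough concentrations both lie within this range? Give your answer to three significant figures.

Between IV bolus doses, concentration decays as C = C₀·e^(−kτ), so C_peak/C_trough = e^(kτ).
τ_max = ln(C_peak/C_trough) / k = ln(78.1/16) / 0.03200 = 1.585 / 0.03200 = 49.53 h

49.5 h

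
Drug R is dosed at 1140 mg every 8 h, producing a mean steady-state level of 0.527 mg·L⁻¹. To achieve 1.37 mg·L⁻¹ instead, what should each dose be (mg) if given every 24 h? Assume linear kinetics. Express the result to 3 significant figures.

For first-order elimination, Css ∝ F·D/(CL·τ); F and CL are unchanged, so Css ∝ D/τ.
D₂ = D₁ × (Css,target / Css,current) × (τ₂/τ₁) = 1140 × (1.37/0.527) × (24/8) = 8891 mg

8890 mg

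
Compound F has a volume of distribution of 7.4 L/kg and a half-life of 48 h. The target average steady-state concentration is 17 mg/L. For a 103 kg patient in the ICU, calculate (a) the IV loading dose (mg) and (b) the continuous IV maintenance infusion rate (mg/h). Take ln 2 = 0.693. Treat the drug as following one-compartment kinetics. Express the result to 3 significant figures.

Vd(total) = 103 kg × 7.4 L/kg = 762.2 L
LD = Vd × C = 762.2 × 17 = 12960 mg
CL = 0.693 × Vd / t½ = 0.693 × 762.2 / 48 = 11.00 L/h
Infusion rate = CL × Css = 11.00 × 17 = 187.0 mg/h

(a) 13000 mg; (b) 187 mg/h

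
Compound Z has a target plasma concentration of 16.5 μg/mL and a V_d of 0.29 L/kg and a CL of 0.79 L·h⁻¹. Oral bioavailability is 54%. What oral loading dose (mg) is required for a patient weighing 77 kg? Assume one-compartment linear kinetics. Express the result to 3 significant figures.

Vd(total) = 77 kg × 0.29 L/kg = 22.33 L
LD is governed by Vd — clearance does not enter the loading-dose calculation.
LD = Vd × C / F = 22.33 × 16.50 / 0.54 = 682.3 mg

682 mg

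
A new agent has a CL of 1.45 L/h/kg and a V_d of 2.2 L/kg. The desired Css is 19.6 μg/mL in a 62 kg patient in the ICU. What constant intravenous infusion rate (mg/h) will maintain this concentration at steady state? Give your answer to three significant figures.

CL = 1.45 L/h/kg × 62 kg = 89.90 L/h
Infusion rate = CL · Css = 89.90 L/h × 19.6 mg/L = 1762 mg/h

1760 mg/h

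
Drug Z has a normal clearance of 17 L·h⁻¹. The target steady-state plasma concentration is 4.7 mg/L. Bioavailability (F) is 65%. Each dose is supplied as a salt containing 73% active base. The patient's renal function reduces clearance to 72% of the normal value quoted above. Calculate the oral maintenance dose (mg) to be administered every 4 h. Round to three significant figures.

Patient clearance = 0.72 × 17.00 = 12.24 L/h
D = CL × Css × τ / F / S = 12.24 × 4.7 × 4 / 0.65 / 0.73 = 485.0 mg

485 mg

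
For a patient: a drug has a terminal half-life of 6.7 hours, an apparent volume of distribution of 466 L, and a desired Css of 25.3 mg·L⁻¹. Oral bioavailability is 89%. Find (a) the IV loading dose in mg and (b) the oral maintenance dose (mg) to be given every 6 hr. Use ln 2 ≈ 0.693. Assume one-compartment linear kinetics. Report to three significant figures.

(a) 11800 mg; (b) 8220 mg

LD = Vd × C = 466.0 × 25.3 = 11790 mg
CL = 0.693 × Vd / t½ = 0.693 × 466.0 / 6.7 = 48.20 L/h
D = CL × Css × τ / F = 48.20 × 25.3 × 6 / 0.89 = 8221 mg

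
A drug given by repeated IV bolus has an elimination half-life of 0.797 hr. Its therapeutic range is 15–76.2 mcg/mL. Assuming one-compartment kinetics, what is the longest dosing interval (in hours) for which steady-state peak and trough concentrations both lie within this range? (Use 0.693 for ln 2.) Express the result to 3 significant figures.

1.87 h

k = 0.693 / t½ = 0.693 / 0.797 = 0.8695 h⁻¹
Between IV bolus doses, concentration decays as C = C₀·e^(−kτ), so C_peak/C_trough = e^(kτ).
τ_max = ln(C_peak/C_trough) / k = ln(76.2/15) / 0.8695 = 1.625 / 0.8695 = 1.869 h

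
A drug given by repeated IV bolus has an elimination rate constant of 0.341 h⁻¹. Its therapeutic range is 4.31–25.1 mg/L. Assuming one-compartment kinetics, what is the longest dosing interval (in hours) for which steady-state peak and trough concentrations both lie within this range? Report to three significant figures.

Between IV bolus doses, concentration decays as C = C₀·e^(−kτ), so C_peak/C_trough = e^(kτ).
τ_max = ln(C_peak/C_trough) / k = ln(25.1/4.31) / 0.3410 = 1.762 / 0.3410 = 5.167 h

5.17 h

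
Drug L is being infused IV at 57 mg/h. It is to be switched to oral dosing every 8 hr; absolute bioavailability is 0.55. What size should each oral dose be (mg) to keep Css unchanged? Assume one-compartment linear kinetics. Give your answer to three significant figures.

829 mg

To maintain the same Css, the systemic dosing rate must be unchanged: F·D/τ = infusion rate.
D = rate × τ / F = 57 × 8 / 0.55 = 829.1 mg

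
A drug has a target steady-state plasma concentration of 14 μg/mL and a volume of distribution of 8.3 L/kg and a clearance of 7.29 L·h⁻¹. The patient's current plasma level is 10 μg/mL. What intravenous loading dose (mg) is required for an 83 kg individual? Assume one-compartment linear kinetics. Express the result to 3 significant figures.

2760 mg

Vd = 8.3 L/kg × 83 kg = 688.9 L
Concentration deficit ΔC = 14 − 10 = 4.000 mg/L
LD = Vd × ΔC = 688.9 × 4.000 = 2756 mg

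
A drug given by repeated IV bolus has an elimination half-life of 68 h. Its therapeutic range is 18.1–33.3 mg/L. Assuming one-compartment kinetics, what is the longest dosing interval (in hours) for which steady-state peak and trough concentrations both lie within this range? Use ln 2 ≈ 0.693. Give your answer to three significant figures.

59.8 h

k = 0.693 / t½ = 0.693 / 68 = 0.01019 h⁻¹
Between IV bolus doses, concentration decays as C = C₀·e^(−kτ), so C_peak/C_trough = e^(kτ).
τ_max = ln(C_peak/C_trough) / k = ln(33.3/18.1) / 0.01019 = 0.6096 / 0.01019 = 59.82 h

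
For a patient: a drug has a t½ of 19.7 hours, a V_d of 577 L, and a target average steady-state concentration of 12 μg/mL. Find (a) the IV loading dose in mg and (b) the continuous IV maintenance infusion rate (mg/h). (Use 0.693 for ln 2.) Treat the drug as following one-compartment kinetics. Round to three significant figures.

LD = Vd × C = 577.0 × 12 = 6924 mg
CL = 0.693 × Vd / t½ = 0.693 × 577.0 / 19.7 = 20.30 L/h
Infusion rate = CL × Css = 20.30 × 12 = 243.6 mg/h

(a) 6920 mg; (b) 244 mg/h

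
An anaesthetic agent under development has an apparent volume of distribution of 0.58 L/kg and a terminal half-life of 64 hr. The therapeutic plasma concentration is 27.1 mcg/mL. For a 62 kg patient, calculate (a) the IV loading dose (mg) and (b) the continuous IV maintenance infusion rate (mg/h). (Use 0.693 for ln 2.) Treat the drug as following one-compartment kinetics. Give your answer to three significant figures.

Total Vd = 0.58 × 62 = 35.96 L
LD = Vd × C = 35.96 × 27.1 = 974.5 mg
CL = 0.693 × Vd / t½ = 0.693 × 35.96 / 64 = 0.3894 L/h
Infusion rate = CL × Css = 0.3894 × 27.1 = 10.55 mg/h

(a) 975 mg; (b) 10.6 mg/h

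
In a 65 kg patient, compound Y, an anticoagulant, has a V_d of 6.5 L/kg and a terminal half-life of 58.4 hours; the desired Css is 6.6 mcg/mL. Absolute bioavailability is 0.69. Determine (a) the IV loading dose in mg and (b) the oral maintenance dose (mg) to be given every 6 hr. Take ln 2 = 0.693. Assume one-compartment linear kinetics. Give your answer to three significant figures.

Vd = 6.5 L/kg × 65 kg = 422.5 L
LD = Vd × C = 422.5 × 6.6 = 2789 mg
CL = 0.693 × Vd / t½ = 0.693 × 422.5 / 58.4 = 5.014 L/h
D = CL × Css × τ / F = 5.014 × 6.6 × 6 / 0.69 = 287.8 mg

(a) 2790 mg; (b) 288 mg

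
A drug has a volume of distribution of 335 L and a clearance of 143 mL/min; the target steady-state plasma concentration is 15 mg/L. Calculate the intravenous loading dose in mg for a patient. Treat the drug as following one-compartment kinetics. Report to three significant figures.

The loading dose fills Vd to the target concentration.
LD = Vd × C = 335.0 × 15.00 = 5025 mg

5030 mg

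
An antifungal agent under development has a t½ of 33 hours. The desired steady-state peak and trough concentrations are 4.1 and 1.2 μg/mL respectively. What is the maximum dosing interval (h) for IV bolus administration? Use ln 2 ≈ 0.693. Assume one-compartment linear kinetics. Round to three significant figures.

58.5 h

k = 0.693 / t½ = 0.693 / 33 = 0.02100 h⁻¹
Between IV bolus doses, concentration decays as C = C₀·e^(−kτ), so C_peak/C_trough = e^(kτ).
τ_max = ln(C_peak/C_trough) / k = ln(4.1/1.2) / 0.02100 = 1.229 / 0.02100 = 58.52 h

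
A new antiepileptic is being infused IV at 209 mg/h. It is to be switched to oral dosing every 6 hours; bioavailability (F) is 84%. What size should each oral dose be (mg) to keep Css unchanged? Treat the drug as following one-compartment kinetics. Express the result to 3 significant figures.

1490 mg

To maintain the same Css, the systemic dosing rate must be unchanged: F·D/τ = infusion rate.
D = rate × τ / F = 209 × 6 / 0.84 = 1493 mg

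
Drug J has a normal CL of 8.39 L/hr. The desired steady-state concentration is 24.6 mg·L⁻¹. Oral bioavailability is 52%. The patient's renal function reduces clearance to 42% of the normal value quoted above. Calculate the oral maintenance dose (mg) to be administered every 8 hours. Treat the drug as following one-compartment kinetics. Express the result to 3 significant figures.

Patient clearance = 0.42 × 8.390 = 3.524 L/h
D = CL × Css × τ / F = 3.524 × 24.6 × 8 / 0.52 = 1334 mg

1330 mg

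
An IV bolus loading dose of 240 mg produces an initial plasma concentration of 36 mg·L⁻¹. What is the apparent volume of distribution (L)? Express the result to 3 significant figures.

Immediately after an IV bolus, C₀ = Dose / Vd, so Vd = Dose / C₀.
Vd = 240 / 36 = 6.667 L

6.67 L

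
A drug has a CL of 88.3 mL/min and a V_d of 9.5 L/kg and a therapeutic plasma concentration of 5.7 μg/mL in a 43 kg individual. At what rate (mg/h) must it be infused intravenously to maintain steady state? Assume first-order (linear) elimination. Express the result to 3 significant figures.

Convert clearance: 88.3 mL/min × 60 min/h ÷ 1000 mL/L = 5.298 L/h
Maintenance depends on clearance, not Vd — rate in must match rate out.
R₀ = 5.298 × 5.7 = 30.20 mg/h

30.2 mg/h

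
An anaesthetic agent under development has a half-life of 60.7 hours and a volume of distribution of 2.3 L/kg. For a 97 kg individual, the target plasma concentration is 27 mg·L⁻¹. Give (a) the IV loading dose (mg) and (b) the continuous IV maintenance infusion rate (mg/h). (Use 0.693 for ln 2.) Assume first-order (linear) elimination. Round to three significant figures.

(a) 6020 mg; (b) 68.8 mg/h

Vd = 2.3 L/kg × 97 kg = 223.1 L
LD = Vd × C = 223.1 × 27 = 6024 mg
CL = 0.693 × Vd / t½ = 0.693 × 223.1 / 60.7 = 2.547 L/h
Infusion rate = CL × Css = 2.547 × 27 = 68.77 mg/h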